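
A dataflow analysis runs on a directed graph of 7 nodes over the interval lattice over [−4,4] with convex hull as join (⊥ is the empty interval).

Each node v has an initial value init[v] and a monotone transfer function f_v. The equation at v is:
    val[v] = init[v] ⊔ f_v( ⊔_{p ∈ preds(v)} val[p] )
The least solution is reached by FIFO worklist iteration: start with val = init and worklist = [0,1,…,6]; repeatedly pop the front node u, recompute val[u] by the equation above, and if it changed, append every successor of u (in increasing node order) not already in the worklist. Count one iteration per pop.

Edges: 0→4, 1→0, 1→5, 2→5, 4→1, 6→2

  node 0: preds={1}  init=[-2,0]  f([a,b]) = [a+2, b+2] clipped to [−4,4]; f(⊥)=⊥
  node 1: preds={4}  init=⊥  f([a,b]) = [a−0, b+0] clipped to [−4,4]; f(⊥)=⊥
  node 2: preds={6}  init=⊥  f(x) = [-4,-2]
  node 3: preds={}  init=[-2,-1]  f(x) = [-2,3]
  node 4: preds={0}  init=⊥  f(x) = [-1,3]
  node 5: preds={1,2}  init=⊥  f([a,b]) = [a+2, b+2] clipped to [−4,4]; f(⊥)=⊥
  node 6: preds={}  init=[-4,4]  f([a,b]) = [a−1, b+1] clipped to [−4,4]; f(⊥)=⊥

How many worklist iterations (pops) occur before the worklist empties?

11

Trace (11 dequeues):
  [1] u=0 | in ⊥ | out [-2,0] | ==
  [2] u=1 | in ⊥ | out ⊥ | ==
  [3] u=2 | in [-4,4] | out [-4,-2] | prev ⊥ | push {}
  [4] u=3 | in ⊥ | out [-2,3] | prev [-2,-1] | push {}
  [5] u=4 | in [-2,0] | out [-1,3] | prev ⊥ | push {1}
  [6] u=5 | in [-4,-2] | out [-2,0] | prev ⊥ | push {}
  [7] u=6 | in ⊥ | out [-4,4] | ==
  [8] u=1 | in [-1,3] | out [-1,3] | prev ⊥ | push {0,5}
  [9] u=0 | in [-1,3] | out [-2,4] | prev [-2,0] | push {4}
  [10] u=5 | in [-4,3] | out [-2,4] | prev [-2,0] | push {}
  [11] u=4 | in [-2,4] | out [-1,3] | ==

Converged values:
  [0] [-2,4]
  [1] [-1,3]
  [2] [-4,-2]
  [3] [-2,3]
  [4] [-1,3]
  [5] [-2,4]
  [6] [-4,4]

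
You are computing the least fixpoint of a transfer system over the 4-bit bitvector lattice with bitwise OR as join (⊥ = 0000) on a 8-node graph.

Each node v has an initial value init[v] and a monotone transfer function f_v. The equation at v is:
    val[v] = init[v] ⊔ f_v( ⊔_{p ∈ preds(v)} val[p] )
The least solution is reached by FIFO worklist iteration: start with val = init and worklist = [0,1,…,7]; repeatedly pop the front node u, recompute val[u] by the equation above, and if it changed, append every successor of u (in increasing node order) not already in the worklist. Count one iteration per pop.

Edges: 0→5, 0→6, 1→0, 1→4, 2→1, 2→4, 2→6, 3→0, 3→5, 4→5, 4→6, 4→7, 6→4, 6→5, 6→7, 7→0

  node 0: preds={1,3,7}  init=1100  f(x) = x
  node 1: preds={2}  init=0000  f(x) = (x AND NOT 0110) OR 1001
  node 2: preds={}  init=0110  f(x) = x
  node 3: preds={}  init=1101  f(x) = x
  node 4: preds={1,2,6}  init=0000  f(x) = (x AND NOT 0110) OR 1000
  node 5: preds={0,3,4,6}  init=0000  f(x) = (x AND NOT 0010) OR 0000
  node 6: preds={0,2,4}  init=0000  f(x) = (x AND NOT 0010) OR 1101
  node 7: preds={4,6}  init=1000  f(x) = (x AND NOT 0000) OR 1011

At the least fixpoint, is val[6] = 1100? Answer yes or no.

no

Trace (12 dequeues):
  [1] u=0 | in 1101 | out 1101 | prev 1100 | push {}
  [2] u=1 | in 0110 | out 1001 | prev 0000 | push {0}
  [3] u=2 | in 0000 | out 0110 | ==
  [4] u=3 | in 0000 | out 1101 | ==
  [5] u=4 | in 1111 | out 1001 | prev 0000 | push {}
  [6] u=5 | in 1101 | out 1101 | prev 0000 | push {}
  [7] u=6 | in 1111 | out 1101 | prev 0000 | push {4,5}
  [8] u=7 | in 1101 | out 1111 | prev 1000 | push {}
  [9] u=0 | in 1111 | out 1111 | prev 1101 | push {6}
  [10] u=4 | in 1111 | out 1001 | ==
  [11] u=5 | in 1111 | out 1101 | ==
  [12] u=6 | in 1111 | out 1101 | ==

Converged values:
  [0] 1111
  [1] 1001
  [2] 0110
  [3] 1101
  [4] 1001
  [5] 1101
  [6] 1101
  [7] 1111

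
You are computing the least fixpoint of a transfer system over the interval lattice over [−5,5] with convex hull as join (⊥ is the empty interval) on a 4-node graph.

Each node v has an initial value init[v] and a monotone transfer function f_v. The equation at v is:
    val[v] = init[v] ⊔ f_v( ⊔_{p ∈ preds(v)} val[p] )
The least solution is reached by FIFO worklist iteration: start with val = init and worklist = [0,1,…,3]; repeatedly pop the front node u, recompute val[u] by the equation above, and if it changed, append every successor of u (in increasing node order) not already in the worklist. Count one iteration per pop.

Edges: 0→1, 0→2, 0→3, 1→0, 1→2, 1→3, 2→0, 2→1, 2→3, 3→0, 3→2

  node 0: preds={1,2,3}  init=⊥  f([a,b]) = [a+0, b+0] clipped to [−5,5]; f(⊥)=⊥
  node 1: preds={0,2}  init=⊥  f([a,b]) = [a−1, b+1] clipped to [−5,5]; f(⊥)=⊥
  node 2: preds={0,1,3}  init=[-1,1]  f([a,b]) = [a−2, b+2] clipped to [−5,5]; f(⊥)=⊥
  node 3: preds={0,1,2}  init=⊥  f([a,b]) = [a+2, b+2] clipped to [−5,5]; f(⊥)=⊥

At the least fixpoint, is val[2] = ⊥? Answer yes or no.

Worklist (12 pops):
  #1 pop 0: in=[-1,1] → [-1,1] (was ⊥); enqueue []
  #2 pop 1: in=[-1,1] → [-2,2] (was ⊥); enqueue [0]
  #3 pop 2: in=[-2,2] → [-4,4] (was [-1,1]); enqueue [1]
  #4 pop 3: in=[-4,4] → [-2,5] (was ⊥); enqueue [2]
  #5 pop 0: in=[-4,5] → [-4,5] (was [-1,1]); enqueue [3]
  #6 pop 1: in=[-4,5] → [-5,5] (was [-2,2]); enqueue [0]
  #7 pop 2: in=[-5,5] → [-5,5] (was [-4,4]); enqueue [1]
  #8 pop 3: in=[-5,5] → [-3,5] (was [-2,5]); enqueue [2]
  #9 pop 0: in=[-5,5] → [-5,5] (was [-4,5]); enqueue [3]
  #10 pop 1: in=[-5,5] → [-5,5] (no change)
  #11 pop 2: in=[-5,5] → [-5,5] (no change)
  #12 pop 3: in=[-5,5] → [-3,5] (no change)

Fixpoint:
  val[0] = [-5,5]
  val[1] = [-5,5]
  val[2] = [-5,5]
  val[3] = [-3,5]

no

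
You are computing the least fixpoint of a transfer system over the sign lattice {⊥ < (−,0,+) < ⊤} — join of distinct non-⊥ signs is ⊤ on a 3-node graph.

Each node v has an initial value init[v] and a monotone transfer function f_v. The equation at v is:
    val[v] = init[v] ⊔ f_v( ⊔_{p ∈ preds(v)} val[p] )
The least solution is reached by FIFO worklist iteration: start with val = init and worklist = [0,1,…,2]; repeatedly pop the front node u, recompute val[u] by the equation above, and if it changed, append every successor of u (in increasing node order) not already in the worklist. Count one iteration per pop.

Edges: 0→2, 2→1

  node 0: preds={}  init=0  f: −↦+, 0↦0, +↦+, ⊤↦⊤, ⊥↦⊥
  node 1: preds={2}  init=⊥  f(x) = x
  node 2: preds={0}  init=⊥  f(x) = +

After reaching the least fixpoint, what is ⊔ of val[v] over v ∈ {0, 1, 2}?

⊤

Worklist (4 pops):
  #1 pop 0: in=⊥ → 0 (no change)
  #2 pop 1: in=⊥ → ⊥ (no change)
  #3 pop 2: in=0 → + (was ⊥); enqueue [1]
  #4 pop 1: in=+ → + (was ⊥); enqueue []

Fixpoint:
  val[0] = 0
  val[1] = +
  val[2] = +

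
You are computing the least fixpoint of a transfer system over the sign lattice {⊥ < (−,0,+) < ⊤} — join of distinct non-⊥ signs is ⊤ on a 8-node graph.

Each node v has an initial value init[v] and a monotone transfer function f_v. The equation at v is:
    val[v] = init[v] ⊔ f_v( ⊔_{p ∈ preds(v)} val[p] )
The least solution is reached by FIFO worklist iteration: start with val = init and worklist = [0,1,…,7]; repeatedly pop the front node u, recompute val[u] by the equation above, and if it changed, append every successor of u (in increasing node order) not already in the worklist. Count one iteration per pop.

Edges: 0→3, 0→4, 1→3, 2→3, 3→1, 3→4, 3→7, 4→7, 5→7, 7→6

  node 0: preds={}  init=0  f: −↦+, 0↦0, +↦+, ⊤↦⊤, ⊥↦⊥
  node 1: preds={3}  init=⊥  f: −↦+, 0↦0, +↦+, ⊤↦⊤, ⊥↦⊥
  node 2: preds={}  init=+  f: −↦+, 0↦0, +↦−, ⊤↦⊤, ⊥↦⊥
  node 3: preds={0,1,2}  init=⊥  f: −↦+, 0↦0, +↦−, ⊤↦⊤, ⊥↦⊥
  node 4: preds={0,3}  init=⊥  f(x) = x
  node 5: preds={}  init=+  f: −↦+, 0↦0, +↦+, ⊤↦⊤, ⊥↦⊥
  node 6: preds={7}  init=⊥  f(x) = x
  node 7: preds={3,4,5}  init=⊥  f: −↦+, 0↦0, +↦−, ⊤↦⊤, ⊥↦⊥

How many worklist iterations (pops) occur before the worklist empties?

11

Iteration log — 11 steps:
  step 1. node 0  ⊔preds=⊥  new=0  stable
  step 2. node 1  ⊔preds=⊥  new=⊥  stable
  step 3. node 2  ⊔preds=⊥  new=+  stable
  step 4. node 3  ⊔preds=⊤  new=⊤  old=⊥  +wl: 1
  step 5. node 4  ⊔preds=⊤  new=⊤  old=⊥  +wl: 
  step 6. node 5  ⊔preds=⊥  new=+  stable
  step 7. node 6  ⊔preds=⊥  new=⊥  stable
  step 8. node 7  ⊔preds=⊤  new=⊤  old=⊥  +wl: 6
  step 9. node 1  ⊔preds=⊤  new=⊤  old=⊥  +wl: 3
  step 10. node 6  ⊔preds=⊤  new=⊤  old=⊥  +wl: 
  step 11. node 3  ⊔preds=⊤  new=⊤  stable

Least fixpoint reached:
  node 0: 0
  node 1: ⊤
  node 2: +
  node 3: ⊤
  node 4: ⊤
  node 5: +
  node 6: ⊤
  node 7: ⊤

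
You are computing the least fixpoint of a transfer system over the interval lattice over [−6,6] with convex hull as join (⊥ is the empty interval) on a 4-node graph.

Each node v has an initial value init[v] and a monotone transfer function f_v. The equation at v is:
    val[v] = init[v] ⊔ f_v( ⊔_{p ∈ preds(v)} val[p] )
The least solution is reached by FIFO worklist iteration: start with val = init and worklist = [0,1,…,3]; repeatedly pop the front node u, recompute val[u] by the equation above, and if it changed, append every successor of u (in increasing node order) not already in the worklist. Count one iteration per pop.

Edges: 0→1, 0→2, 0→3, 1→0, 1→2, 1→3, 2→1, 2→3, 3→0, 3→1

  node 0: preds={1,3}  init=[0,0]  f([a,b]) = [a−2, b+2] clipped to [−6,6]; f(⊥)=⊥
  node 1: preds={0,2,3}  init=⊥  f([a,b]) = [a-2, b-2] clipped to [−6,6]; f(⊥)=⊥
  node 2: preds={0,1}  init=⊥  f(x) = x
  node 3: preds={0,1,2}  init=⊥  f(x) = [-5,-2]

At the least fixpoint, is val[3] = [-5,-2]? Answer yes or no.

Trace (10 dequeues):
  [1] u=0 | in ⊥ | out [0,0] | ==
  [2] u=1 | in [0,0] | out [-2,-2] | prev ⊥ | push {0}
  [3] u=2 | in [-2,0] | out [-2,0] | prev ⊥ | push {1}
  [4] u=3 | in [-2,0] | out [-5,-2] | prev ⊥ | push {}
  [5] u=0 | in [-5,-2] | out [-6,0] | prev [0,0] | push {2,3}
  [6] u=1 | in [-6,0] | out [-6,-2] | prev [-2,-2] | push {0}
  [7] u=2 | in [-6,0] | out [-6,0] | prev [-2,0] | push {1}
  [8] u=3 | in [-6,0] | out [-5,-2] | ==
  [9] u=0 | in [-6,-2] | out [-6,0] | ==
  [10] u=1 | in [-6,0] | out [-6,-2] | ==

Converged values:
  [0] [-6,0]
  [1] [-6,-2]
  [2] [-6,0]
  [3] [-5,-2]

yes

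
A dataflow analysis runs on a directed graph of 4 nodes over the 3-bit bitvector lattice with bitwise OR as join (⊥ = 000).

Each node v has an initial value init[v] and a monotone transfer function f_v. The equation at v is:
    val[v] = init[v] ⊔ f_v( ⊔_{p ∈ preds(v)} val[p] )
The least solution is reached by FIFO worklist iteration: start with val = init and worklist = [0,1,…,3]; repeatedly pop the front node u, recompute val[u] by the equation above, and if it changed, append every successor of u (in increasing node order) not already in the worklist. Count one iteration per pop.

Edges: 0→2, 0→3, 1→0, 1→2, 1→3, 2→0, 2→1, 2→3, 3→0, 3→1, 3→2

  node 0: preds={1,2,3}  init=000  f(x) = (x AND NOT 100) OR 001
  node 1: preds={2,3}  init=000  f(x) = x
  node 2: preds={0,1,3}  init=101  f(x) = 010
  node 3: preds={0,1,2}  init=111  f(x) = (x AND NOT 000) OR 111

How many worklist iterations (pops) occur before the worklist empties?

Worklist (6 pops):
  #1 pop 0: in=111 → 011 (was 000); enqueue []
  #2 pop 1: in=111 → 111 (was 000); enqueue [0]
  #3 pop 2: in=111 → 111 (was 101); enqueue [1]
  #4 pop 3: in=111 → 111 (no change)
  #5 pop 0: in=111 → 011 (no change)
  #6 pop 1: in=111 → 111 (no change)

Fixpoint:
  val[0] = 011
  val[1] = 111
  val[2] = 111
  val[3] = 111

6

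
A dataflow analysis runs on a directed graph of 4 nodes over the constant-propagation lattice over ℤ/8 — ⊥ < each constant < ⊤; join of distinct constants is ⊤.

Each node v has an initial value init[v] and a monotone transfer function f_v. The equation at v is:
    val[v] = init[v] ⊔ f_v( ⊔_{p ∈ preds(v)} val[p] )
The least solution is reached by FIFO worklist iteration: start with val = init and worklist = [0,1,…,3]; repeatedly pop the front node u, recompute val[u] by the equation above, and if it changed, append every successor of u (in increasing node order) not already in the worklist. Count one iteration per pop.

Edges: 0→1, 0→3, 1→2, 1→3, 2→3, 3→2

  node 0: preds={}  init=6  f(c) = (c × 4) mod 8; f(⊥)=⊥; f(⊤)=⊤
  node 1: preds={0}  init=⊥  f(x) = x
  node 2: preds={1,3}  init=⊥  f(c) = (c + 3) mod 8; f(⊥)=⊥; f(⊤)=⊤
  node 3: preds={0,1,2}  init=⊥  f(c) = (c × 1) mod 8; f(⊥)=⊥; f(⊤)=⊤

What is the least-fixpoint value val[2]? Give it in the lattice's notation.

⊤

Trace (6 dequeues):
  [1] u=0 | in ⊥ | out 6 | ==
  [2] u=1 | in 6 | out 6 | prev ⊥ | push {}
  [3] u=2 | in 6 | out 1 | prev ⊥ | push {}
  [4] u=3 | in ⊤ | out ⊤ | prev ⊥ | push {2}
  [5] u=2 | in ⊤ | out ⊤ | prev 1 | push {3}
  [6] u=3 | in ⊤ | out ⊤ | ==

Converged values:
  [0] 6
  [1] 6
  [2] ⊤
  [3] ⊤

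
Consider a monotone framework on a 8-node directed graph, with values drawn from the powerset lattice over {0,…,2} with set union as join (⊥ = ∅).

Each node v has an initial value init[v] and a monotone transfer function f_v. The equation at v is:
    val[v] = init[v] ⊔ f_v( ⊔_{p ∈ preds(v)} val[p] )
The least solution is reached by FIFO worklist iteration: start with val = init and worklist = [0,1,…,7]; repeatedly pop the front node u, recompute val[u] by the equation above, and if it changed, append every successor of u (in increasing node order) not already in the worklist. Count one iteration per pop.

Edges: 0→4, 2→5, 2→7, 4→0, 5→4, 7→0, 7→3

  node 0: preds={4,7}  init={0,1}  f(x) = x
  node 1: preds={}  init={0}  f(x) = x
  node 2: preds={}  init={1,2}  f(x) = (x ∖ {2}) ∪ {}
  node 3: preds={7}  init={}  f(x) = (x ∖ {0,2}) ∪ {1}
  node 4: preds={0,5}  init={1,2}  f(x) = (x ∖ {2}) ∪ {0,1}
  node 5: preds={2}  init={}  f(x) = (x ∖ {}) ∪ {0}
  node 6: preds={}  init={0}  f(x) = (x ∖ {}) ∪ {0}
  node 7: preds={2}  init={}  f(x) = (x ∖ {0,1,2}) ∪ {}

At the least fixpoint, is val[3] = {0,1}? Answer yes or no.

no

Iteration log — 10 steps:
  step 1. node 0  ⊔preds={1,2}  new={0,1,2}  old={0,1}  +wl: 
  step 2. node 1  ⊔preds={}  new={0}  stable
  step 3. node 2  ⊔preds={}  new={1,2}  stable
  step 4. node 3  ⊔preds={}  new={1}  old={}  +wl: 
  step 5. node 4  ⊔preds={0,1,2}  new={0,1,2}  old={1,2}  +wl: 0
  step 6. node 5  ⊔preds={1,2}  new={0,1,2}  old={}  +wl: 4
  step 7. node 6  ⊔preds={}  new={0}  stable
  step 8. node 7  ⊔preds={1,2}  new={}  stable
  step 9. node 0  ⊔preds={0,1,2}  new={0,1,2}  stable
  step 10. node 4  ⊔preds={0,1,2}  new={0,1,2}  stable

Least fixpoint reached:
  node 0: {0,1,2}
  node 1: {0}
  node 2: {1,2}
  node 3: {1}
  node 4: {0,1,2}
  node 5: {0,1,2}
  node 6: {0}
  node 7: {}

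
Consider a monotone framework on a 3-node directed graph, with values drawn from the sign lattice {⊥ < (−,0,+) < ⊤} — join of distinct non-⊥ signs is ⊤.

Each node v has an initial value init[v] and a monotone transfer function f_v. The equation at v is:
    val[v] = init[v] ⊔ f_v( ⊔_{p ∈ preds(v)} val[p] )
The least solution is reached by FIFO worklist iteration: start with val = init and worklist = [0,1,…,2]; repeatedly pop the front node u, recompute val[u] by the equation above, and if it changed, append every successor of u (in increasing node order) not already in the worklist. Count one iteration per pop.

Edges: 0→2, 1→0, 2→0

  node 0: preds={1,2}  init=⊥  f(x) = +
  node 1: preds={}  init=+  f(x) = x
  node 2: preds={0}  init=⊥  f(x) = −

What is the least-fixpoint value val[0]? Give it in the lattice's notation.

+

Iteration log — 4 steps:
  step 1. node 0  ⊔preds=+  new=+  old=⊥  +wl: 
  step 2. node 1  ⊔preds=⊥  new=+  stable
  step 3. node 2  ⊔preds=+  new=−  old=⊥  +wl: 0
  step 4. node 0  ⊔preds=⊤  new=+  stable

Least fixpoint reached:
  node 0: +
  node 1: +
  node 2: −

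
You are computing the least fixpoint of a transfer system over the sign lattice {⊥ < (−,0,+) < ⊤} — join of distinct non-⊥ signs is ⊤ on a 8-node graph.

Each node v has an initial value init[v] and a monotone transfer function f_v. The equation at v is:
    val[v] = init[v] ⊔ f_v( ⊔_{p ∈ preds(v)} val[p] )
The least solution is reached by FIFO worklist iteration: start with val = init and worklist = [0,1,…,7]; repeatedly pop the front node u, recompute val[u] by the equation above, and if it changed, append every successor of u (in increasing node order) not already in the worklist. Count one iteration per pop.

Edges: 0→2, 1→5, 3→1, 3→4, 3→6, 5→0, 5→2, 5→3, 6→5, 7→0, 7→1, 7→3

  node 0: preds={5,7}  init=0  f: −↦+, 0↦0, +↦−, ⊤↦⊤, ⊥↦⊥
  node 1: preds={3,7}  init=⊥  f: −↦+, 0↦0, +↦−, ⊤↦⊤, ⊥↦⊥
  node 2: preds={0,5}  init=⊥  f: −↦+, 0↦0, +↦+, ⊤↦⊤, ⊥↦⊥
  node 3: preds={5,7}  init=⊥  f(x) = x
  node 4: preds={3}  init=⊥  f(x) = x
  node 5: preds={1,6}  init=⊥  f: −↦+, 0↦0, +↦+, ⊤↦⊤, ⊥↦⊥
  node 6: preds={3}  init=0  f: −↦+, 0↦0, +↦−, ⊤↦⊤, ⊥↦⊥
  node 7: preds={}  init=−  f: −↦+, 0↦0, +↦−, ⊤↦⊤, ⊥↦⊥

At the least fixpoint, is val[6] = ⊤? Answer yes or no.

Iteration log — 17 steps:
  step 1. node 0  ⊔preds=−  new=⊤  old=0  +wl: 
  step 2. node 1  ⊔preds=−  new=+  old=⊥  +wl: 
  step 3. node 2  ⊔preds=⊤  new=⊤  old=⊥  +wl: 
  step 4. node 3  ⊔preds=−  new=−  old=⊥  +wl: 1
  step 5. node 4  ⊔preds=−  new=−  old=⊥  +wl: 
  step 6. node 5  ⊔preds=⊤  new=⊤  old=⊥  +wl: 0,2,3
  step 7. node 6  ⊔preds=−  new=⊤  old=0  +wl: 5
  step 8. node 7  ⊔preds=⊥  new=−  stable
  step 9. node 1  ⊔preds=−  new=+  stable
  step 10. node 0  ⊔preds=⊤  new=⊤  stable
  step 11. node 2  ⊔preds=⊤  new=⊤  stable
  step 12. node 3  ⊔preds=⊤  new=⊤  old=−  +wl: 1,4,6
  step 13. node 5  ⊔preds=⊤  new=⊤  stable
  step 14. node 1  ⊔preds=⊤  new=⊤  old=+  +wl: 5
  step 15. node 4  ⊔preds=⊤  new=⊤  old=−  +wl: 
  step 16. node 6  ⊔preds=⊤  new=⊤  stable
  step 17. node 5  ⊔preds=⊤  new=⊤  stable

Least fixpoint reached:
  node 0: ⊤
  node 1: ⊤
  node 2: ⊤
  node 3: ⊤
  node 4: ⊤
  node 5: ⊤
  node 6: ⊤
  node 7: −

yes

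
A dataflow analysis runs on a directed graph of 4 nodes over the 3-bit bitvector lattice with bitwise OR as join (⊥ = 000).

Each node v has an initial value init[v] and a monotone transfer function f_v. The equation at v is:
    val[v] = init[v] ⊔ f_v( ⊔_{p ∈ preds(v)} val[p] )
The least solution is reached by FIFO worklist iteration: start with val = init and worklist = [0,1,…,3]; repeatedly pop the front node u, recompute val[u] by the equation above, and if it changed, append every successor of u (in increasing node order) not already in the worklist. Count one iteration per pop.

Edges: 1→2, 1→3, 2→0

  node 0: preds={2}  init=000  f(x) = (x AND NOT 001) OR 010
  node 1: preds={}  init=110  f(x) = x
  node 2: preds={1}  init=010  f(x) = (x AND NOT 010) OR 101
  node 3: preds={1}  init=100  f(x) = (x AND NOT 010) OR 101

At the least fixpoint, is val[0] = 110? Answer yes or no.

Trace (5 dequeues):
  [1] u=0 | in 010 | out 010 | prev 000 | push {}
  [2] u=1 | in 000 | out 110 | ==
  [3] u=2 | in 110 | out 111 | prev 010 | push {0}
  [4] u=3 | in 110 | out 101 | prev 100 | push {}
  [5] u=0 | in 111 | out 110 | prev 010 | push {}

Converged values:
  [0] 110
  [1] 110
  [2] 111
  [3] 101

yes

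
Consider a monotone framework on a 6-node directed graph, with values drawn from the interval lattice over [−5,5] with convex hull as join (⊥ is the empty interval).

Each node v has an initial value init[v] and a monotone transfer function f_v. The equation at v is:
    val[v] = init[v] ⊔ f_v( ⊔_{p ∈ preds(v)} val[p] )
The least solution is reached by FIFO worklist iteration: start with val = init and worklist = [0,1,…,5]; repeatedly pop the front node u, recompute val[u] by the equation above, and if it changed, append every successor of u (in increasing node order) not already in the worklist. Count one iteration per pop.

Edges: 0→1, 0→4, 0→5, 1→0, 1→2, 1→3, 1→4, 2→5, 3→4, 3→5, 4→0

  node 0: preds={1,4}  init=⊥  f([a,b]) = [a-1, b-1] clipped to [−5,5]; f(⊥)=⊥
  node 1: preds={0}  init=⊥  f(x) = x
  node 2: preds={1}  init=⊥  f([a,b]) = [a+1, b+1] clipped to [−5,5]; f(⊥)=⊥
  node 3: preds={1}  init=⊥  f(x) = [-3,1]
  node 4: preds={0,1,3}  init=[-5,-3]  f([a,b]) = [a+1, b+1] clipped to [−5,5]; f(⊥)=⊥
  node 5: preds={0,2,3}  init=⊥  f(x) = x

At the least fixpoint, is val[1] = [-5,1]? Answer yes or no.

yes

Trace (14 dequeues):
  [1] u=0 | in [-5,-3] | out [-5,-4] | prev ⊥ | push {}
  [2] u=1 | in [-5,-4] | out [-5,-4] | prev ⊥ | push {0}
  [3] u=2 | in [-5,-4] | out [-4,-3] | prev ⊥ | push {}
  [4] u=3 | in [-5,-4] | out [-3,1] | prev ⊥ | push {}
  [5] u=4 | in [-5,1] | out [-5,2] | prev [-5,-3] | push {}
  [6] u=5 | in [-5,1] | out [-5,1] | prev ⊥ | push {}
  [7] u=0 | in [-5,2] | out [-5,1] | prev [-5,-4] | push {1,4,5}
  [8] u=1 | in [-5,1] | out [-5,1] | prev [-5,-4] | push {0,2,3}
  [9] u=4 | in [-5,1] | out [-5,2] | ==
  [10] u=5 | in [-5,1] | out [-5,1] | ==
  [11] u=0 | in [-5,2] | out [-5,1] | ==
  [12] u=2 | in [-5,1] | out [-4,2] | prev [-4,-3] | push {5}
  [13] u=3 | in [-5,1] | out [-3,1] | ==
  [14] u=5 | in [-5,2] | out [-5,2] | prev [-5,1] | push {}

Converged values:
  [0] [-5,1]
  [1] [-5,1]
  [2] [-4,2]
  [3] [-3,1]
  [4] [-5,2]
  [5] [-5,2]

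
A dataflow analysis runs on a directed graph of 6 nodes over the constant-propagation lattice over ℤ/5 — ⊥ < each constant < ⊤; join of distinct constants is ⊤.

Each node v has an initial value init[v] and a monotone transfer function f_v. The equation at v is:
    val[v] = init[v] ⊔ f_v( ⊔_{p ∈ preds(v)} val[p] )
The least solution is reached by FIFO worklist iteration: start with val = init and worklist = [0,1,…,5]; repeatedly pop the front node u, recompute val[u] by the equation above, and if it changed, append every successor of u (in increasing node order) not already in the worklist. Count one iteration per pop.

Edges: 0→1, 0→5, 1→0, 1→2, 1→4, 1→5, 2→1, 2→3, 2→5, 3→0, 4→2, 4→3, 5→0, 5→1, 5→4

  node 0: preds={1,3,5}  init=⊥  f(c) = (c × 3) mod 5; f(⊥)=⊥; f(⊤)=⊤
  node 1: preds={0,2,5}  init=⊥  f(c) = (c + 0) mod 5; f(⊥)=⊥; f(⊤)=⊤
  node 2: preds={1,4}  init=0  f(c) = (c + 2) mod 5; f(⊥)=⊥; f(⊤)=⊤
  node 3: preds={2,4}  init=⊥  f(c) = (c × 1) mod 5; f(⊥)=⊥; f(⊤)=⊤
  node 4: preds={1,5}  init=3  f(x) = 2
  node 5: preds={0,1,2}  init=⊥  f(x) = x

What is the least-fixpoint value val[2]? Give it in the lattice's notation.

⊤

Worklist (13 pops):
  #1 pop 0: in=⊥ → ⊥ (no change)
  #2 pop 1: in=0 → 0 (was ⊥); enqueue [0]
  #3 pop 2: in=⊤ → ⊤ (was 0); enqueue [1]
  #4 pop 3: in=⊤ → ⊤ (was ⊥); enqueue []
  #5 pop 4: in=0 → ⊤ (was 3); enqueue [2,3]
  #6 pop 5: in=⊤ → ⊤ (was ⊥); enqueue [4]
  #7 pop 0: in=⊤ → ⊤ (was ⊥); enqueue [5]
  #8 pop 1: in=⊤ → ⊤ (was 0); enqueue [0]
  #9 pop 2: in=⊤ → ⊤ (no change)
  #10 pop 3: in=⊤ → ⊤ (no change)
  #11 pop 4: in=⊤ → ⊤ (no change)
  #12 pop 5: in=⊤ → ⊤ (no change)
  #13 pop 0: in=⊤ → ⊤ (no change)

Fixpoint:
  val[0] = ⊤
  val[1] = ⊤
  val[2] = ⊤
  val[3] = ⊤
  val[4] = ⊤
  val[5] = ⊤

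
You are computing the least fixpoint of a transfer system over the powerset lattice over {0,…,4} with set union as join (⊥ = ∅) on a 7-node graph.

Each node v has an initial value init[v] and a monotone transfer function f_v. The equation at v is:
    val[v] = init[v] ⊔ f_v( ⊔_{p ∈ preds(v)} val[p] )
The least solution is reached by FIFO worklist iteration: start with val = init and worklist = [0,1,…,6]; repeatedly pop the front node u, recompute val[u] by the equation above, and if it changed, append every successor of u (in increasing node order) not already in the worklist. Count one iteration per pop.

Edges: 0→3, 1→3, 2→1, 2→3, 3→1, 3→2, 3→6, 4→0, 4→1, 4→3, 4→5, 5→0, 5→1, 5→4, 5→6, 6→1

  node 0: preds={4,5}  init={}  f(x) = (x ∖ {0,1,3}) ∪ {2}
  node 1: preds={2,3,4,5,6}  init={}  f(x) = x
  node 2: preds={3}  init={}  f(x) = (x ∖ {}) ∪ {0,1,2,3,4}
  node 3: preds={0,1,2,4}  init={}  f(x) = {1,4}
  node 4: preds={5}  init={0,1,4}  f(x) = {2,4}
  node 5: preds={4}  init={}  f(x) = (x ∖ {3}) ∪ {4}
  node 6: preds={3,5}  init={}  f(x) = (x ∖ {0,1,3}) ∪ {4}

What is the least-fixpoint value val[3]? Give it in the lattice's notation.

Iteration log — 12 steps:
  step 1. node 0  ⊔preds={0,1,4}  new={2,4}  old={}  +wl: 
  step 2. node 1  ⊔preds={0,1,4}  new={0,1,4}  old={}  +wl: 
  step 3. node 2  ⊔preds={}  new={0,1,2,3,4}  old={}  +wl: 1
  step 4. node 3  ⊔preds={0,1,2,3,4}  new={1,4}  old={}  +wl: 2
  step 5. node 4  ⊔preds={}  new={0,1,2,4}  old={0,1,4}  +wl: 0,3
  step 6. node 5  ⊔preds={0,1,2,4}  new={0,1,2,4}  old={}  +wl: 4
  step 7. node 6  ⊔preds={0,1,2,4}  new={2,4}  old={}  +wl: 
  step 8. node 1  ⊔preds={0,1,2,3,4}  new={0,1,2,3,4}  old={0,1,4}  +wl: 
  step 9. node 2  ⊔preds={1,4}  new={0,1,2,3,4}  stable
  step 10. node 0  ⊔preds={0,1,2,4}  new={2,4}  stable
  step 11. node 3  ⊔preds={0,1,2,3,4}  new={1,4}  stable
  step 12. node 4  ⊔preds={0,1,2,4}  new={0,1,2,4}  stable

Least fixpoint reached:
  node 0: {2,4}
  node 1: {0,1,2,3,4}
  node 2: {0,1,2,3,4}
  node 3: {1,4}
  node 4: {0,1,2,4}
  node 5: {0,1,2,4}
  node 6: {2,4}

{1,4}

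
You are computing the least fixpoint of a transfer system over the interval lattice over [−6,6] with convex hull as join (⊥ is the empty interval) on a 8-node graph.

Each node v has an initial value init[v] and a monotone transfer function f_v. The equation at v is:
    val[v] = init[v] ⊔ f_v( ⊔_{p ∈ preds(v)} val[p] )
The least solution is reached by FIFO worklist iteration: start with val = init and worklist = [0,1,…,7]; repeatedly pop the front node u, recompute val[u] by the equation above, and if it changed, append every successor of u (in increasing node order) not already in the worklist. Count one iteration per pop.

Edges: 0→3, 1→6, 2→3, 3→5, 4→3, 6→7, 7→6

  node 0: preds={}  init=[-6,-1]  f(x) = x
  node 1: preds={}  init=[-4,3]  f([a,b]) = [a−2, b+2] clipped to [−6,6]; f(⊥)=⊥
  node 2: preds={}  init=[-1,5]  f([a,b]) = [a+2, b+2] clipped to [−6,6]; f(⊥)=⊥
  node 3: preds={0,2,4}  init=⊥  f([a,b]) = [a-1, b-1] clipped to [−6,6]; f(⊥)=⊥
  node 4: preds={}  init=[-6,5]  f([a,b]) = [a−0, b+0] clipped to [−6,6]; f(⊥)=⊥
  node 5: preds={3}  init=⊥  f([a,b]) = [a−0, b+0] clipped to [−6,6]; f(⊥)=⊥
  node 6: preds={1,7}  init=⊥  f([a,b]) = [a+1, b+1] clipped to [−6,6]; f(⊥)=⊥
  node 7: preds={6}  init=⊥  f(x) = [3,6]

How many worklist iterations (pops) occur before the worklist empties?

10

Trace (10 dequeues):
  [1] u=0 | in ⊥ | out [-6,-1] | ==
  [2] u=1 | in ⊥ | out [-4,3] | ==
  [3] u=2 | in ⊥ | out [-1,5] | ==
  [4] u=3 | in [-6,5] | out [-6,4] | prev ⊥ | push {}
  [5] u=4 | in ⊥ | out [-6,5] | ==
  [6] u=5 | in [-6,4] | out [-6,4] | prev ⊥ | push {}
  [7] u=6 | in [-4,3] | out [-3,4] | prev ⊥ | push {}
  [8] u=7 | in [-3,4] | out [3,6] | prev ⊥ | push {6}
  [9] u=6 | in [-4,6] | out [-3,6] | prev [-3,4] | push {7}
  [10] u=7 | in [-3,6] | out [3,6] | ==

Converged values:
  [0] [-6,-1]
  [1] [-4,3]
  [2] [-1,5]
  [3] [-6,4]
  [4] [-6,5]
  [5] [-6,4]
  [6] [-3,6]
  [7] [3,6]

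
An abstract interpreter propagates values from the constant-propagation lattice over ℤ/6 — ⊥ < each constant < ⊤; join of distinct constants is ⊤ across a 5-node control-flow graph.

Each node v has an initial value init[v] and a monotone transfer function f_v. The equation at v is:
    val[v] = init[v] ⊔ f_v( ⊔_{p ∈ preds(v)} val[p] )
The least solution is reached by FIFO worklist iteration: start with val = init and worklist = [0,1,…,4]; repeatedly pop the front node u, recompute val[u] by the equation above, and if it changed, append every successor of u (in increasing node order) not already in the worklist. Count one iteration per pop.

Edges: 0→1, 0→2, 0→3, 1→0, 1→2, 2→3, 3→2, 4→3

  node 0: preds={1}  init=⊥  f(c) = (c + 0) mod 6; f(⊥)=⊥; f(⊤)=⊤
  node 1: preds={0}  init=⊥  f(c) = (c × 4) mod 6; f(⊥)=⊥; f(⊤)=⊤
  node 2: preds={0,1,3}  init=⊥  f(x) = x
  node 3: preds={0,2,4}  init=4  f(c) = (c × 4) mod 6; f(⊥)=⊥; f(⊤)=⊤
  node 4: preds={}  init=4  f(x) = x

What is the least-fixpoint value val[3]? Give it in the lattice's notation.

4

Worklist (5 pops):
  #1 pop 0: in=⊥ → ⊥ (no change)
  #2 pop 1: in=⊥ → ⊥ (no change)
  #3 pop 2: in=4 → 4 (was ⊥); enqueue []
  #4 pop 3: in=4 → 4 (no change)
  #5 pop 4: in=⊥ → 4 (no change)

Fixpoint:
  val[0] = ⊥
  val[1] = ⊥
  val[2] = 4
  val[3] = 4
  val[4] = 4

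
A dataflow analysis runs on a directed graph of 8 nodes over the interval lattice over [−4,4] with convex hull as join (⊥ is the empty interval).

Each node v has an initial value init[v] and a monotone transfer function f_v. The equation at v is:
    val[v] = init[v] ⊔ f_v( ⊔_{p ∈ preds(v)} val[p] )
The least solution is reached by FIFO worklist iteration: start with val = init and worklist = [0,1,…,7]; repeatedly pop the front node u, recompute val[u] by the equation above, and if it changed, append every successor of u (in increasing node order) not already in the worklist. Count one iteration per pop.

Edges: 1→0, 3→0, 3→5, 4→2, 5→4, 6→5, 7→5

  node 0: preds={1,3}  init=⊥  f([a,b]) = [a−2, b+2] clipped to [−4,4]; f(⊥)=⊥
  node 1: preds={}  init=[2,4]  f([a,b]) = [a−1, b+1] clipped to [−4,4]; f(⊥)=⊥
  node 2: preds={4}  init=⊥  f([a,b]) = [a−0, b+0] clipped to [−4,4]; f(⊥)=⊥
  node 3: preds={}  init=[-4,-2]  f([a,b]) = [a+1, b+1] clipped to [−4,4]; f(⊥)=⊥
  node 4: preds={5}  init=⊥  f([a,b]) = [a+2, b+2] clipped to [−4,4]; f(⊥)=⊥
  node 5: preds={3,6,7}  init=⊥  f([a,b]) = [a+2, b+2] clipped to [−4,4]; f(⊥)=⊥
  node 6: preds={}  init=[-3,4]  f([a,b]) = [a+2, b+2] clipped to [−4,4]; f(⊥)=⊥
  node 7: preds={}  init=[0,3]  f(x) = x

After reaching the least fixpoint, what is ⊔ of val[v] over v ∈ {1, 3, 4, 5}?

[-4,4]

Iteration log — 10 steps:
  step 1. node 0  ⊔preds=[-4,4]  new=[-4,4]  old=⊥  +wl: 
  step 2. node 1  ⊔preds=⊥  new=[2,4]  stable
  step 3. node 2  ⊔preds=⊥  new=⊥  stable
  step 4. node 3  ⊔preds=⊥  new=[-4,-2]  stable
  step 5. node 4  ⊔preds=⊥  new=⊥  stable
  step 6. node 5  ⊔preds=[-4,4]  new=[-2,4]  old=⊥  +wl: 4
  step 7. node 6  ⊔preds=⊥  new=[-3,4]  stable
  step 8. node 7  ⊔preds=⊥  new=[0,3]  stable
  step 9. node 4  ⊔preds=[-2,4]  new=[0,4]  old=⊥  +wl: 2
  step 10. node 2  ⊔preds=[0,4]  new=[0,4]  old=⊥  +wl: 

Least fixpoint reached:
  node 0: [-4,4]
  node 1: [2,4]
  node 2: [0,4]
  node 3: [-4,-2]
  node 4: [0,4]
  node 5: [-2,4]
  node 6: [-3,4]
  node 7: [0,3]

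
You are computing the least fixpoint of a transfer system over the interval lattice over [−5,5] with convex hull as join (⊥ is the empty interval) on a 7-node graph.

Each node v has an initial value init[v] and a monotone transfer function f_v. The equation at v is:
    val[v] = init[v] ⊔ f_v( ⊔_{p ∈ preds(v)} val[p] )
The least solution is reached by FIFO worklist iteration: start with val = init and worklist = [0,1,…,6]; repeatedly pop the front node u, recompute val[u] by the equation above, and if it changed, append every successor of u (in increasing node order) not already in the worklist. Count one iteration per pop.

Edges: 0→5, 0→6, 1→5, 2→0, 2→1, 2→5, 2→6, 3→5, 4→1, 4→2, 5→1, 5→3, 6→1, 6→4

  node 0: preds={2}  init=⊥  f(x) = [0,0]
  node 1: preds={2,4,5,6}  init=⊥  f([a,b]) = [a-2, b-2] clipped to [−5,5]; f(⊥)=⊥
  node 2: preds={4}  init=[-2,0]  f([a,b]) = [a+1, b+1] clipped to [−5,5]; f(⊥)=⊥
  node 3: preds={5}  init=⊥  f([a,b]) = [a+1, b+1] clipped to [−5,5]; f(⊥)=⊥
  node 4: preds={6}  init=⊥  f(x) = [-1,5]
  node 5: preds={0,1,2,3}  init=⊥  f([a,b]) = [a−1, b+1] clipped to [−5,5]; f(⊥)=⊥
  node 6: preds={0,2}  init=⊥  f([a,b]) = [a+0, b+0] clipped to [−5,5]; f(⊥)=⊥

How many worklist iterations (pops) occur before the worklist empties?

Worklist (19 pops):
  #1 pop 0: in=[-2,0] → [0,0] (was ⊥); enqueue []
  #2 pop 1: in=[-2,0] → [-4,-2] (was ⊥); enqueue []
  #3 pop 2: in=⊥ → [-2,0] (no change)
  #4 pop 3: in=⊥ → ⊥ (no change)
  #5 pop 4: in=⊥ → [-1,5] (was ⊥); enqueue [1,2]
  #6 pop 5: in=[-4,0] → [-5,1] (was ⊥); enqueue [3]
  #7 pop 6: in=[-2,0] → [-2,0] (was ⊥); enqueue [4]
  #8 pop 1: in=[-5,5] → [-5,3] (was [-4,-2]); enqueue [5]
  #9 pop 2: in=[-1,5] → [-2,5] (was [-2,0]); enqueue [0,1,6]
  #10 pop 3: in=[-5,1] → [-4,2] (was ⊥); enqueue []
  #11 pop 4: in=[-2,0] → [-1,5] (no change)
  #12 pop 5: in=[-5,5] → [-5,5] (was [-5,1]); enqueue [3]
  #13 pop 0: in=[-2,5] → [0,0] (no change)
  #14 pop 1: in=[-5,5] → [-5,3] (no change)
  #15 pop 6: in=[-2,5] → [-2,5] (was [-2,0]); enqueue [1,4]
  #16 pop 3: in=[-5,5] → [-4,5] (was [-4,2]); enqueue [5]
  #17 pop 1: in=[-5,5] → [-5,3] (no change)
  #18 pop 4: in=[-2,5] → [-1,5] (no change)
  #19 pop 5: in=[-5,5] → [-5,5] (no change)

Fixpoint:
  val[0] = [0,0]
  val[1] = [-5,3]
  val[2] = [-2,5]
  val[3] = [-4,5]
  val[4] = [-1,5]
  val[5] = [-5,5]
  val[6] = [-2,5]

19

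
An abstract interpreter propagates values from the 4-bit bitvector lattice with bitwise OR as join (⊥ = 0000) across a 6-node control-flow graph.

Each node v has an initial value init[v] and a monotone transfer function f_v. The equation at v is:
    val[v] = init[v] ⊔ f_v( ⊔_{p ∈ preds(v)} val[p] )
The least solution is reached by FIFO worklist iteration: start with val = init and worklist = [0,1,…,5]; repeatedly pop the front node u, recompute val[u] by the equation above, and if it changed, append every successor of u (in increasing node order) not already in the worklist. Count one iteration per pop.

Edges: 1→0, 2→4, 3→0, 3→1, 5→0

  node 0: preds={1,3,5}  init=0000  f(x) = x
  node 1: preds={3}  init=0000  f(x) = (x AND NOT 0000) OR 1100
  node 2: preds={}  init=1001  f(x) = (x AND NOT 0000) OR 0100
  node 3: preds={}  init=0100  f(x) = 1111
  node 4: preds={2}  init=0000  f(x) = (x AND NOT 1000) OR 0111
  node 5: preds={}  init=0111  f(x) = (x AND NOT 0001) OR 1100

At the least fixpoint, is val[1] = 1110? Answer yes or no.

no

Trace (9 dequeues):
  [1] u=0 | in 0111 | out 0111 | prev 0000 | push {}
  [2] u=1 | in 0100 | out 1100 | prev 0000 | push {0}
  [3] u=2 | in 0000 | out 1101 | prev 1001 | push {}
  [4] u=3 | in 0000 | out 1111 | prev 0100 | push {1}
  [5] u=4 | in 1101 | out 0111 | prev 0000 | push {}
  [6] u=5 | in 0000 | out 1111 | prev 0111 | push {}
  [7] u=0 | in 1111 | out 1111 | prev 0111 | push {}
  [8] u=1 | in 1111 | out 1111 | prev 1100 | push {0}
  [9] u=0 | in 1111 | out 1111 | ==

Converged values:
  [0] 1111
  [1] 1111
  [2] 1101
  [3] 1111
  [4] 0111
  [5] 1111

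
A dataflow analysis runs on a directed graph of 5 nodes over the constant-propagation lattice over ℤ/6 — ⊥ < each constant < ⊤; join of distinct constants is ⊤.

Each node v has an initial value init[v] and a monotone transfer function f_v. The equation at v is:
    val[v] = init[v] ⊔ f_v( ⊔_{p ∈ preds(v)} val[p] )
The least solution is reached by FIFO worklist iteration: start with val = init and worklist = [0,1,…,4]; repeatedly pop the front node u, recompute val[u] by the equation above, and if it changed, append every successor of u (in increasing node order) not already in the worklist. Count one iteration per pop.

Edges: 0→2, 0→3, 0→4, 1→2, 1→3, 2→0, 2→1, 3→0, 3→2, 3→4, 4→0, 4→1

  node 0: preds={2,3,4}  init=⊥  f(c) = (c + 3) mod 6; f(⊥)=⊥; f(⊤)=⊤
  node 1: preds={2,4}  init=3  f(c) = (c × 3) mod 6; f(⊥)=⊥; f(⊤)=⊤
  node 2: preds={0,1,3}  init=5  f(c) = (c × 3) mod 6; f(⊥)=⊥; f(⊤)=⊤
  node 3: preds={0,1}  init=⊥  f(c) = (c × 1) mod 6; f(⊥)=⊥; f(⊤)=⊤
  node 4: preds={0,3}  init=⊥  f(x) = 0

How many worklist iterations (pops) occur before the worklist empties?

Iteration log — 10 steps:
  step 1. node 0  ⊔preds=5  new=2  old=⊥  +wl: 
  step 2. node 1  ⊔preds=5  new=3  stable
  step 3. node 2  ⊔preds=⊤  new=⊤  old=5  +wl: 0,1
  step 4. node 3  ⊔preds=⊤  new=⊤  old=⊥  +wl: 2
  step 5. node 4  ⊔preds=⊤  new=0  old=⊥  +wl: 
  step 6. node 0  ⊔preds=⊤  new=⊤  old=2  +wl: 3,4
  step 7. node 1  ⊔preds=⊤  new=⊤  old=3  +wl: 
  step 8. node 2  ⊔preds=⊤  new=⊤  stable
  step 9. node 3  ⊔preds=⊤  new=⊤  stable
  step 10. node 4  ⊔preds=⊤  new=0  stable

Least fixpoint reached:
  node 0: ⊤
  node 1: ⊤
  node 2: ⊤
  node 3: ⊤
  node 4: 0

10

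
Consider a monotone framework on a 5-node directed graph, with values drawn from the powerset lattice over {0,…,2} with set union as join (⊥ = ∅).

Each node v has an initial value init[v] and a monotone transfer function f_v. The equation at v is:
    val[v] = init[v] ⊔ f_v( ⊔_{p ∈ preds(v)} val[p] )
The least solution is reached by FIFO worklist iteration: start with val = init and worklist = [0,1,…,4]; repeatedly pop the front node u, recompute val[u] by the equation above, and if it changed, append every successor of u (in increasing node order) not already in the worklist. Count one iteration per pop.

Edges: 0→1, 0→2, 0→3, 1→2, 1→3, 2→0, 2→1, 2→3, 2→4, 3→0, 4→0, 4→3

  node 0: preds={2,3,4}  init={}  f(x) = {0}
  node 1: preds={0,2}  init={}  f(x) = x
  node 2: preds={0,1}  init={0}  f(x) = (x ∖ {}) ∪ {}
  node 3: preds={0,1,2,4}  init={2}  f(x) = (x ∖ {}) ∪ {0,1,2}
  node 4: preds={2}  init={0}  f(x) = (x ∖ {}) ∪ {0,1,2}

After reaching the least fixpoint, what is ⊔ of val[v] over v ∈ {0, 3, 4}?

Worklist (7 pops):
  #1 pop 0: in={0,2} → {0} (was {}); enqueue []
  #2 pop 1: in={0} → {0} (was {}); enqueue []
  #3 pop 2: in={0} → {0} (no change)
  #4 pop 3: in={0} → {0,1,2} (was {2}); enqueue [0]
  #5 pop 4: in={0} → {0,1,2} (was {0}); enqueue [3]
  #6 pop 0: in={0,1,2} → {0} (no change)
  #7 pop 3: in={0,1,2} → {0,1,2} (no change)

Fixpoint:
  val[0] = {0}
  val[1] = {0}
  val[2] = {0}
  val[3] = {0,1,2}
  val[4] = {0,1,2}

{0,1,2}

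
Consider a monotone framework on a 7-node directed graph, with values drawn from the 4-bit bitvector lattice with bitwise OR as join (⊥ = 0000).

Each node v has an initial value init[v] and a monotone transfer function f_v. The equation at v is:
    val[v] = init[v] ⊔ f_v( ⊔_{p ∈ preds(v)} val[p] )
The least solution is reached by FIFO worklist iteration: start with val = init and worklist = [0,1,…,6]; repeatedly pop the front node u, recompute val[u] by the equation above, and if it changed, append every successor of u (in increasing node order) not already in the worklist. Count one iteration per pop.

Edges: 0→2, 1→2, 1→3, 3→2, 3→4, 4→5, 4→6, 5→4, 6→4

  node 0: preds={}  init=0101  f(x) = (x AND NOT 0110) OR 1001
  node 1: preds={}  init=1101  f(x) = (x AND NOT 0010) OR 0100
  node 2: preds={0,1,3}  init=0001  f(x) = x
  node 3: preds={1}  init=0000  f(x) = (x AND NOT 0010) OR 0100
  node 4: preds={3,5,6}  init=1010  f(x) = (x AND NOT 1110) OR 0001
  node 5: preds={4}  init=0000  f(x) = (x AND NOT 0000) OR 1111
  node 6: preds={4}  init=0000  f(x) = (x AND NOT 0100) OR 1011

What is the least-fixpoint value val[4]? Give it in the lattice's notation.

1011

Trace (9 dequeues):
  [1] u=0 | in 0000 | out 1101 | prev 0101 | push {}
  [2] u=1 | in 0000 | out 1101 | ==
  [3] u=2 | in 1101 | out 1101 | prev 0001 | push {}
  [4] u=3 | in 1101 | out 1101 | prev 0000 | push {2}
  [5] u=4 | in 1101 | out 1011 | prev 1010 | push {}
  [6] u=5 | in 1011 | out 1111 | prev 0000 | push {4}
  [7] u=6 | in 1011 | out 1011 | prev 0000 | push {}
  [8] u=2 | in 1101 | out 1101 | ==
  [9] u=4 | in 1111 | out 1011 | ==

Converged values:
  [0] 1101
  [1] 1101
  [2] 1101
  [3] 1101
  [4] 1011
  [5] 1111
  [6] 1011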